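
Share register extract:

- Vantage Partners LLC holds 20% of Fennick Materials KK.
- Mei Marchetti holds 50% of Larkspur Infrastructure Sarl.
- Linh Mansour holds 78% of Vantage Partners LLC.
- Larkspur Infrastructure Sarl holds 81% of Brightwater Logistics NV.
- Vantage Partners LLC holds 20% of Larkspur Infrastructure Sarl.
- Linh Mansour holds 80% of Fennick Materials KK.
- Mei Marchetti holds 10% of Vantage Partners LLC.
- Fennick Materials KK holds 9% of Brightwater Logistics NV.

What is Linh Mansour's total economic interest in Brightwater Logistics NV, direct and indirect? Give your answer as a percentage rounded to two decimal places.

Linh reaches Brightwater along 3 paths.
Via Vantage → Larkspur: 78% × 20% × 81% = 12.636%.
Via Vantage → Fennick: 78% × 20% × 9% = 1.404%.
Via Fennick: 80% × 9% = 7.2%.
Total: 12.636% + 1.404% + 7.2% = 21.24%.

21.24%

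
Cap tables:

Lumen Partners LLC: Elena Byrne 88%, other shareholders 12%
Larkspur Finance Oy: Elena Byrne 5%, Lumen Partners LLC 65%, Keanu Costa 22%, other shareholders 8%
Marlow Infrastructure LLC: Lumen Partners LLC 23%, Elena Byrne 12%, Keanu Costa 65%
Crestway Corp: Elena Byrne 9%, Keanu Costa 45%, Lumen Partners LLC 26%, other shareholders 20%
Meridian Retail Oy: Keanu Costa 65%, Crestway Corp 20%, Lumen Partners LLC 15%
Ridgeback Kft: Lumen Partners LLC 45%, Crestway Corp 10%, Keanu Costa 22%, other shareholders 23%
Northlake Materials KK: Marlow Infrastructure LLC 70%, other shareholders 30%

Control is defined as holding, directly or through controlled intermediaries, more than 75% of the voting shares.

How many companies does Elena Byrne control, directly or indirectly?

1

Elena holds 88% of Lumen, so Elena controls Lumen.
No other company's threshold is met.
Elena controls 1 company.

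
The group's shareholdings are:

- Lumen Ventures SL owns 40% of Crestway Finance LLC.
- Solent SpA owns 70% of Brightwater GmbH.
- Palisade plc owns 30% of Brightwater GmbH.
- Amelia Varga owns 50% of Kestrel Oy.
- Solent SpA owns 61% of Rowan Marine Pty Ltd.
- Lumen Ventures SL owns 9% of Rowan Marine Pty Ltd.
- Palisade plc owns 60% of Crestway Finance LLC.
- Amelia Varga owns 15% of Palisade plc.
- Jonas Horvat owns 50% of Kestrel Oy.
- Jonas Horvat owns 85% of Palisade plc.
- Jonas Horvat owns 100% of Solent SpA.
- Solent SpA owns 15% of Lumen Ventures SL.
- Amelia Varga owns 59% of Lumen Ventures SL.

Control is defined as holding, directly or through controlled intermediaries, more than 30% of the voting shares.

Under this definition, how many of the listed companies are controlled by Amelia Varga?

Amelia holds 59% of Lumen, so Amelia controls Lumen.
Lumen holds 40% of Crestway, so Amelia controls Crestway.
Amelia holds 50% of Kestrel, so Amelia controls Kestrel.
No other company's threshold is met.
Amelia controls 3 companies.

3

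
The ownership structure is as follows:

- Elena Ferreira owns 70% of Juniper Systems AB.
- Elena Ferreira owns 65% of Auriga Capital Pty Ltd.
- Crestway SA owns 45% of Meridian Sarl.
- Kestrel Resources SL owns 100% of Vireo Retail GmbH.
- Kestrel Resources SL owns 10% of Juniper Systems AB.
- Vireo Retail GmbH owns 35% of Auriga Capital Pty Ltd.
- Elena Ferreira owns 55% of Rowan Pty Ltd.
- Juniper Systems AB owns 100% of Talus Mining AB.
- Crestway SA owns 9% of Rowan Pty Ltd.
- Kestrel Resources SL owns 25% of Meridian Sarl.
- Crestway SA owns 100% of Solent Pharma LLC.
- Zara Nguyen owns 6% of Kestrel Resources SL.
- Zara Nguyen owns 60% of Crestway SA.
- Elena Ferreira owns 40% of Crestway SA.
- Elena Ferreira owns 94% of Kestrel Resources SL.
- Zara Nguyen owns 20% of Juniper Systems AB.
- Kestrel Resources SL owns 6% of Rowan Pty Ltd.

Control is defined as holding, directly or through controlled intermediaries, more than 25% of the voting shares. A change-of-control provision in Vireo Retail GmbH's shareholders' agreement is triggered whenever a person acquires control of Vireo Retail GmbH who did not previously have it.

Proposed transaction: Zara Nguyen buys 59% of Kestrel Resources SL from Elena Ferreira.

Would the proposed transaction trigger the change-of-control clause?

The purchase adds only to Zara's holdings (Elena's stake shrinks), so Zara is the only person who could newly come to control Vireo.
Zara holds 60% of Crestway, so Zara controls Crestway.
Crestway holds 100% of Solent, so Zara controls Solent.
Crestway holds 45% of Meridian, so Zara controls Meridian.
Neither Zara nor any entity Zara controls holds any voting interest in Vireo.
So before the transaction, Zara does not control Vireo.
After the purchase, Zara's direct stake in Kestrel rises to 6% + 59% = 65%, and Elena's stake falls to 35%.
Zara holds 65% of Kestrel, so Zara controls Kestrel.
Kestrel holds 100% of Vireo, so Zara controls Vireo.
Zara did not control Vireo before and does after, so the clause is triggered.

Yes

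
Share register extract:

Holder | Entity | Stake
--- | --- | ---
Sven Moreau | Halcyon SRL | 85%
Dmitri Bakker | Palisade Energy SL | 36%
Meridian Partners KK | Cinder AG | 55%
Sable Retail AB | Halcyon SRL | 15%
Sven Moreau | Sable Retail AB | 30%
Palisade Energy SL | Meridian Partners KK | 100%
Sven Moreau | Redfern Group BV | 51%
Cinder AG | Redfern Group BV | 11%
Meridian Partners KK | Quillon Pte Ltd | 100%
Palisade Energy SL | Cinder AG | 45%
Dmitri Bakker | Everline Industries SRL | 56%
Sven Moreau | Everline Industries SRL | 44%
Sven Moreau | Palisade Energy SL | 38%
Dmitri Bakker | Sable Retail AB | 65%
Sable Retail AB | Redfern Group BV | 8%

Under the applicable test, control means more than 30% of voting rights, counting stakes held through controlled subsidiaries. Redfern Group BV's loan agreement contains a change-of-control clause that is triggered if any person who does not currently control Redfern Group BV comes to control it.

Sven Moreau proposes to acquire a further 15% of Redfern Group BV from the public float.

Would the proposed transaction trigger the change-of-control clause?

No

The purchase changes only Sven's holdings, so Sven is the only person who could newly come to control Redfern.
Sven holds 38% of Palisade, so Sven controls Palisade.
Palisade holds 100% of Meridian, so Sven controls Meridian.
Meridian and Palisade together hold 55% + 45% = 100% of Cinder, so Sven controls Cinder.
Cinder and Sven together hold 11% + 51% = 62% of Redfern, so Sven controls Redfern.
So Sven already controls Redfern before the transaction.
After the purchase, Sven's direct stake in Redfern rises to 51% + 15% = 66%.
Sven controlled Redfern already, so this is not a new person acquiring control; every other person's position is unchanged or reduced.
No new person acquires control, so the clause is not triggered.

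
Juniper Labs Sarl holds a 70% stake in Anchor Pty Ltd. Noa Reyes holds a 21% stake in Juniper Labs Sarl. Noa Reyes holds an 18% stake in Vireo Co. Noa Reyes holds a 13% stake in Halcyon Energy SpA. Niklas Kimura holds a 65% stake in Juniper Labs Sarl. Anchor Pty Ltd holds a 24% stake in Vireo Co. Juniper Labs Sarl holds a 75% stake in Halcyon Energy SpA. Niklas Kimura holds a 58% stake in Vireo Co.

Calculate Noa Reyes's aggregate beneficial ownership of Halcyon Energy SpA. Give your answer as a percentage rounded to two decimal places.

Noa reaches Halcyon along 2 paths.
Direct stake: 13% = 13%.
Via Juniper: 21% × 75% = 15.75%.
Total: 13% + 15.75% = 28.75%.

28.75%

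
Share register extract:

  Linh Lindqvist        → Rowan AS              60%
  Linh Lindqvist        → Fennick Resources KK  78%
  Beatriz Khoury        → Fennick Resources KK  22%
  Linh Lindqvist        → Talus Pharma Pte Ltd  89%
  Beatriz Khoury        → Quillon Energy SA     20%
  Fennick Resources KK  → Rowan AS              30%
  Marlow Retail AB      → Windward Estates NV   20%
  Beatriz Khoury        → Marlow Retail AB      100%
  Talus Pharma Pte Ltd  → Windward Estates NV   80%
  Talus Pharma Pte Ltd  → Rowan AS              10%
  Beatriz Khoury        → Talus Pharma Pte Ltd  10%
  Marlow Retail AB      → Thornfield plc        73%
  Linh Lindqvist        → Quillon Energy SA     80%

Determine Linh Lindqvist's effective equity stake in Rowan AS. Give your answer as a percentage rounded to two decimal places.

92.30%

Linh reaches Rowan along 3 paths.
Direct stake: 60% = 60%.
Via Talus: 89% × 10% = 8.9%.
Via Fennick: 78% × 30% = 23.4%.
Total: 60% + 8.9% + 23.4% = 92.3%.
Rounded: 92.30%.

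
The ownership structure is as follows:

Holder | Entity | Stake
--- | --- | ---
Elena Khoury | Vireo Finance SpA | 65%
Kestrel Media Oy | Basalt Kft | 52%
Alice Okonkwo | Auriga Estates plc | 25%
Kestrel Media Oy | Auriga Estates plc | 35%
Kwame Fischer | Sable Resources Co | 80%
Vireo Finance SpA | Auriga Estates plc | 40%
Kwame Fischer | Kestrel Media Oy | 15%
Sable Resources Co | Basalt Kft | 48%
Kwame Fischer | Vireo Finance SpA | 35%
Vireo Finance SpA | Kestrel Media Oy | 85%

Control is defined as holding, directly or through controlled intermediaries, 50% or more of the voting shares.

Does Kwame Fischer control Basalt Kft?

No

Kwame holds 80% of Sable, so Kwame controls Sable.
In Basalt, Kwame's side holds only 48%, not ≥ 50%.
So Kwame does not control Basalt.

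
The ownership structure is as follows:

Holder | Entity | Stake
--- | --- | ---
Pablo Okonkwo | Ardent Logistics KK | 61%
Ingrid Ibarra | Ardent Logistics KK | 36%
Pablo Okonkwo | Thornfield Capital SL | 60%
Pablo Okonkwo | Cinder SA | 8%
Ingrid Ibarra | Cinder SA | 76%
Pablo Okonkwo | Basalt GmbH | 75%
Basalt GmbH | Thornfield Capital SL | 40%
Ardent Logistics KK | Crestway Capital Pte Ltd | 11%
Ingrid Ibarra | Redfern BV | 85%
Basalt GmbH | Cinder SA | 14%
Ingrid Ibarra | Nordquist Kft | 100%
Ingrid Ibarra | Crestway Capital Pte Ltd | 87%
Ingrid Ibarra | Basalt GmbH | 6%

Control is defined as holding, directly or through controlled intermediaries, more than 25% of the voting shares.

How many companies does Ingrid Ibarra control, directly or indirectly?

5

Ingrid holds 36% of Ardent, so Ingrid controls Ardent.
Ardent and Ingrid together hold 11% + 87% = 98% of Crestway, so Ingrid controls Crestway.
Ingrid holds 100% of Nordquist, so Ingrid controls Nordquist.
Ingrid holds 85% of Redfern, so Ingrid controls Redfern.
Ingrid holds 76% of Cinder, so Ingrid controls Cinder.
No other company's threshold is met.
Ingrid controls 5 companies.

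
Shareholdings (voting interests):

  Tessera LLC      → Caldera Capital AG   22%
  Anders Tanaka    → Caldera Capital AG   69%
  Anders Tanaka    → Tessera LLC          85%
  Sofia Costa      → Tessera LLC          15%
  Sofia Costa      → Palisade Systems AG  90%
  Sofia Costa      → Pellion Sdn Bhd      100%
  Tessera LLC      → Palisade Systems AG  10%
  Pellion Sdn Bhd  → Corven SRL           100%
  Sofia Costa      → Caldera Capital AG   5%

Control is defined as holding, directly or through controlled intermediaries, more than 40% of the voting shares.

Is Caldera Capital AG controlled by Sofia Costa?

No

Sofia holds 100% of Pellion, so Sofia controls Pellion.
Pellion holds 100% of Corven, so Sofia controls Corven.
Sofia holds 90% of Palisade, so Sofia controls Palisade.
In Caldera, Sofia's side holds only 5%, not > 40%.
So Sofia does not control Caldera.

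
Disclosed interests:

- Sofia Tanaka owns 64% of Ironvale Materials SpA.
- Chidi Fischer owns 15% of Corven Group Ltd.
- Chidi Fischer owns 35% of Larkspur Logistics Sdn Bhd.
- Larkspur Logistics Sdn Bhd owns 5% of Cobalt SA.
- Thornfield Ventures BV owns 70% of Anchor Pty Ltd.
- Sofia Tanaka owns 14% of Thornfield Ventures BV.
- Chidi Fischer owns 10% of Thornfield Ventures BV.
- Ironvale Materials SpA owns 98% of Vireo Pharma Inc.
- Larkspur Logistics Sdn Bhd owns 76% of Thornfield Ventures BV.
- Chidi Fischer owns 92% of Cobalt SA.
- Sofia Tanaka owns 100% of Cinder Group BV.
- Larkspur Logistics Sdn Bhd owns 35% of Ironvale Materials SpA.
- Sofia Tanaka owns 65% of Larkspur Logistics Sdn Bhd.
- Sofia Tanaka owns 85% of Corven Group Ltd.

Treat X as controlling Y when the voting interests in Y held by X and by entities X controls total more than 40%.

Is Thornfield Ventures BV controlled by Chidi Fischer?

Chidi holds 92% of Cobalt, so Chidi controls Cobalt.
In Thornfield, Chidi's side holds only 10%, not > 40%.
So Chidi does not control Thornfield.

No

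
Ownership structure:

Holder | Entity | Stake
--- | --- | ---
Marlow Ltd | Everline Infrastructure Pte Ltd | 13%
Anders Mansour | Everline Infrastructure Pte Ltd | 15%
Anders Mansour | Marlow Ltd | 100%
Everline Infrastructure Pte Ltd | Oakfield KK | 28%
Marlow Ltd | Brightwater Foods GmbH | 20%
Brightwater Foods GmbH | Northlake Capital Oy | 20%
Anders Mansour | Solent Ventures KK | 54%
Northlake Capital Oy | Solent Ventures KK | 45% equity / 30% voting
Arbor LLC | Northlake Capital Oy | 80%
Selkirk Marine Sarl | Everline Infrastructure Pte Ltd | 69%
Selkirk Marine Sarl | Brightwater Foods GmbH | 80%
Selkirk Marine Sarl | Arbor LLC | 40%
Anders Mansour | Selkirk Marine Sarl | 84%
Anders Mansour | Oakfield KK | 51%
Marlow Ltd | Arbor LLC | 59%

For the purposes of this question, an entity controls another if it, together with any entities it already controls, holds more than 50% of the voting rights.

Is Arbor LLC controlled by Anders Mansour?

Yes

Anders holds 84% of Selkirk, so Anders controls Selkirk.
Anders holds 100% of Marlow, so Anders controls Marlow.
Selkirk and Marlow together hold 40% + 59% = 99% of Arbor, so Anders controls Arbor.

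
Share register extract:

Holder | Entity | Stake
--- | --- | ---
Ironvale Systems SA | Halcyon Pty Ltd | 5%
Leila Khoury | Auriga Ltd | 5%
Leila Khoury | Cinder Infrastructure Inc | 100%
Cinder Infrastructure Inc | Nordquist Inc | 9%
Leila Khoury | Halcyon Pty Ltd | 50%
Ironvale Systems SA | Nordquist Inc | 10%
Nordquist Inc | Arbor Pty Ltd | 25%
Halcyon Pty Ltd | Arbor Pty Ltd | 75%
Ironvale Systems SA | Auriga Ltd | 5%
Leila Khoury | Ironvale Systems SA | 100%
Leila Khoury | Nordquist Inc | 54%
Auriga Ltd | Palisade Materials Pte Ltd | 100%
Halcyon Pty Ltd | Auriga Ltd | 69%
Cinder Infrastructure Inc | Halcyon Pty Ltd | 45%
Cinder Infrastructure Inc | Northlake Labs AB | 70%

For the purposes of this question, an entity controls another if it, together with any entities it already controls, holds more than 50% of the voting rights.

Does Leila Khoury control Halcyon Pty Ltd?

Leila holds 100% of Ironvale, so Leila controls Ironvale.
Leila holds 100% of Cinder, so Leila controls Cinder.
Cinder and Leila and Ironvale together hold 45% + 50% + 5% = 100% of Halcyon, so Leila controls Halcyon.

Yes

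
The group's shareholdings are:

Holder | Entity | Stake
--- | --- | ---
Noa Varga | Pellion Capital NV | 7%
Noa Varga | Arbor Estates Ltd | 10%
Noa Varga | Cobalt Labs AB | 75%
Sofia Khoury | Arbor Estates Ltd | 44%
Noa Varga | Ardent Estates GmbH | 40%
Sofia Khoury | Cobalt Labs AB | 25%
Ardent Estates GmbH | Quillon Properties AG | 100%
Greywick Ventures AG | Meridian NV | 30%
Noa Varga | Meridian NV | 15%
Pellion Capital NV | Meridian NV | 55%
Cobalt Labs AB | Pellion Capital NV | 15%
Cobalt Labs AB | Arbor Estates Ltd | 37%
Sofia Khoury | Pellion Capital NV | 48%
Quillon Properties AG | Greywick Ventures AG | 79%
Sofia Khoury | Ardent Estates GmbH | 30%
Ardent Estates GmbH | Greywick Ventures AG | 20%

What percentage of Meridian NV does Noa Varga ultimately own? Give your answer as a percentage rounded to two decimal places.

Noa reaches Meridian along 5 paths.
Direct stake: 15% = 15%.
Via Cobalt → Pellion: 75% × 15% × 55% = 6.1875%.
Via Pellion: 7% × 55% = 3.85%.
Via Ardent → Quillon → Greywick: 40% × 100% × 79% × 30% = 9.48%.
Via Ardent → Greywick: 40% × 20% × 30% = 2.4%.
Total: 15% + 6.1875% + 3.85% + 9.48% + 2.4% = 36.9175%.
Rounded: 36.92%.

36.92%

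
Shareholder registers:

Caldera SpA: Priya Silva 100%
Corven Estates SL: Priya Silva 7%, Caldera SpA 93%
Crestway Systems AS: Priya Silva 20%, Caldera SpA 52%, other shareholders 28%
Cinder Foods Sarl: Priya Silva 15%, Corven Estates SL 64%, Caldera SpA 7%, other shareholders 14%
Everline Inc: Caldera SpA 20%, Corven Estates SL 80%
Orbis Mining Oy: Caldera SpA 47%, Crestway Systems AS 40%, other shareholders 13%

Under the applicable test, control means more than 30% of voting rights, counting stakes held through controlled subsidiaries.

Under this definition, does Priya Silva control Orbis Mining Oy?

Yes

Priya holds 100% of Caldera, so Priya controls Caldera.
Priya and Caldera together hold 20% + 52% = 72% of Crestway, so Priya controls Crestway.
Caldera and Crestway together hold 47% + 40% = 87% of Orbis, so Priya controls Orbis.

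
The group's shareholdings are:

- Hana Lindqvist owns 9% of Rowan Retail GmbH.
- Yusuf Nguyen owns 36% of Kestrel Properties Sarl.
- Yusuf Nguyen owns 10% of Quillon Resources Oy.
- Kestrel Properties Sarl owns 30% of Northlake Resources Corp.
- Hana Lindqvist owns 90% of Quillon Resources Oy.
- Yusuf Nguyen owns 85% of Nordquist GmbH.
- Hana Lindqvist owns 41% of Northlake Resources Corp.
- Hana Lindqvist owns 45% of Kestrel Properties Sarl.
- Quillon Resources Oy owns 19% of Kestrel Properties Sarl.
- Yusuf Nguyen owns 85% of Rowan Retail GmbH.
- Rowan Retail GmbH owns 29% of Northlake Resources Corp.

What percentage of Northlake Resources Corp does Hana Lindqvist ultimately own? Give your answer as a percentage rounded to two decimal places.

Hana reaches Northlake along 4 paths.
Via Quillon → Kestrel: 90% × 19% × 30% = 5.13%.
Via Kestrel: 45% × 30% = 13.5%.
Via Rowan: 9% × 29% = 2.61%.
Direct stake: 41% = 41%.
Total: 5.13% + 13.5% + 2.61% + 41% = 62.24%.

62.24%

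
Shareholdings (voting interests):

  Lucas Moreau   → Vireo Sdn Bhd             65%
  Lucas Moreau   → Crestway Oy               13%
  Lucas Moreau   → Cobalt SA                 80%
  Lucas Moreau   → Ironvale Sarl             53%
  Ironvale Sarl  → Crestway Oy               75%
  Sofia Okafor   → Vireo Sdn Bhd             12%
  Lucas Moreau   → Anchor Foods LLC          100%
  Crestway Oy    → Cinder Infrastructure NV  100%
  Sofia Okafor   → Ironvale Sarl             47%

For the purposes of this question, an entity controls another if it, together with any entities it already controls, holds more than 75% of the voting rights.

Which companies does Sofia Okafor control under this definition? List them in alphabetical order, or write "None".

Sofia's largest direct stake is 47% in Ironvale, which does not meet the threshold.

None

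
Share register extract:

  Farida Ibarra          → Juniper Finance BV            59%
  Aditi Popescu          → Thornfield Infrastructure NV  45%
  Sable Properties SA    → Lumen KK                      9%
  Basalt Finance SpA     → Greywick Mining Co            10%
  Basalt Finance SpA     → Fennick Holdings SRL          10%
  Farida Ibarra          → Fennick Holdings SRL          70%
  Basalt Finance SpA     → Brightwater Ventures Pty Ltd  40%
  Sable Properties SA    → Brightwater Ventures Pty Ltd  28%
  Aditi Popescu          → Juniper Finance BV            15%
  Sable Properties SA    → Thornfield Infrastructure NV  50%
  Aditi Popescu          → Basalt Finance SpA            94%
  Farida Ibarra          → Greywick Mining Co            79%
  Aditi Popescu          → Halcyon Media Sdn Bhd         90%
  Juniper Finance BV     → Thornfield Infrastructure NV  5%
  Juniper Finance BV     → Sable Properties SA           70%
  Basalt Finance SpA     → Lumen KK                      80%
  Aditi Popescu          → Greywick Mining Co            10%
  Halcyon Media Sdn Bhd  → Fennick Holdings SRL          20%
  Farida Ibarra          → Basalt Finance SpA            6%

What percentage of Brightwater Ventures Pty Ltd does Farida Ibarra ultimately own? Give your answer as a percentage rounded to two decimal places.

Farida reaches Brightwater along 2 paths.
Via Juniper → Sable: 59% × 70% × 28% = 11.564%.
Via Basalt: 6% × 40% = 2.4%.
Total: 11.564% + 2.4% = 13.964%.
Rounded: 13.96%.

13.96%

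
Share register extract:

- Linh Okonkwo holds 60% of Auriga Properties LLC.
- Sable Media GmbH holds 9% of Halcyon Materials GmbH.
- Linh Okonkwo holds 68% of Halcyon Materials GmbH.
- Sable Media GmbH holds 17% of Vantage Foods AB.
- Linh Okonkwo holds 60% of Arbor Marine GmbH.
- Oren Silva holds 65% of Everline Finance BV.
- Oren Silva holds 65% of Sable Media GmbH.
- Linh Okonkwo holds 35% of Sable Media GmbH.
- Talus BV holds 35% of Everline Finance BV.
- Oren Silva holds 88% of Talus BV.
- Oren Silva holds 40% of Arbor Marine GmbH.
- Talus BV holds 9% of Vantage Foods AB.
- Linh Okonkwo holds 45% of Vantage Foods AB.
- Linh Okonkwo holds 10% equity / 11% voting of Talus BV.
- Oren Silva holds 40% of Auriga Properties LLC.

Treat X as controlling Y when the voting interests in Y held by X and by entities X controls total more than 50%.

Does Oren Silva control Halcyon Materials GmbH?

Oren holds 65% of Sable, so Oren controls Sable.
Oren holds 88% of Talus, so Oren controls Talus.
Oren and Talus together hold 65% + 35% = 100% of Everline, so Oren controls Everline.
In Halcyon, Oren's side holds only 9%, not > 50%.
So Oren does not control Halcyon.

No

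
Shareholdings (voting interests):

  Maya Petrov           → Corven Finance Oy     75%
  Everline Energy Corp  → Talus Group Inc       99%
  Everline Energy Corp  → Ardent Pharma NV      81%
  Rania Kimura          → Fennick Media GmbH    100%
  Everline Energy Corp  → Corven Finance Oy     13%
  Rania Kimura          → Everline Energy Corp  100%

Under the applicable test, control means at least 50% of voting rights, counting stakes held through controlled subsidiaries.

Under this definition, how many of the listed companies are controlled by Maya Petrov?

Maya holds 75% of Corven, so Maya controls Corven.
No other company's threshold is met.
Maya controls 1 company.

1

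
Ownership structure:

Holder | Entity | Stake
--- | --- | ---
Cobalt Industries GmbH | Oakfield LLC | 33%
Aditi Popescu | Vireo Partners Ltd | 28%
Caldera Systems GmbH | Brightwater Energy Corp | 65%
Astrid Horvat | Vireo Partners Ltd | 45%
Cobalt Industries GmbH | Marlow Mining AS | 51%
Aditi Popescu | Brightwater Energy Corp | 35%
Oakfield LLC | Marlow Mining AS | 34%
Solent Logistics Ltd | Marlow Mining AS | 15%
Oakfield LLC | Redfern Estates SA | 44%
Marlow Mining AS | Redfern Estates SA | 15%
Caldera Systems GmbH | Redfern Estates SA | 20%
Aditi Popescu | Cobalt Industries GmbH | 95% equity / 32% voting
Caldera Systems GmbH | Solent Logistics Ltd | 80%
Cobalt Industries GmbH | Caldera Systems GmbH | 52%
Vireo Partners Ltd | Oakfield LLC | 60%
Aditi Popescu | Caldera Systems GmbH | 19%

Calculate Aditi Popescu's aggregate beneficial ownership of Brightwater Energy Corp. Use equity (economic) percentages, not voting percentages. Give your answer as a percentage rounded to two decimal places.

79.46%

Aditi reaches Brightwater along 3 paths.
Direct stake: 35% = 35%.
Via Cobalt → Caldera: 95% × 52% × 65% = 32.11%.
Via Caldera: 19% × 65% = 12.35%.
Total: 35% + 32.11% + 12.35% = 79.46%.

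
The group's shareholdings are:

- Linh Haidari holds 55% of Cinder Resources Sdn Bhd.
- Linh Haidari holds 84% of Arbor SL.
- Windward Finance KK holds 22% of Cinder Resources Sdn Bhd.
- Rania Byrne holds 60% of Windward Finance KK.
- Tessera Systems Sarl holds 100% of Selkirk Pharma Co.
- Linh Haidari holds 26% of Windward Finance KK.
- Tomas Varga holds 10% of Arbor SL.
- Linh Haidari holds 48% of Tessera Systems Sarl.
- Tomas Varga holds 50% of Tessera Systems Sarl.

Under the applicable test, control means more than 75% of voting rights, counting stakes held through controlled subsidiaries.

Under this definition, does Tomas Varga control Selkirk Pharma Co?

Tomas's largest direct stake is 50% in Tessera, which does not meet the threshold, so Tomas controls no company.
Neither Tomas nor any entity Tomas controls holds any voting interest in Selkirk.
So Tomas does not control Selkirk.

No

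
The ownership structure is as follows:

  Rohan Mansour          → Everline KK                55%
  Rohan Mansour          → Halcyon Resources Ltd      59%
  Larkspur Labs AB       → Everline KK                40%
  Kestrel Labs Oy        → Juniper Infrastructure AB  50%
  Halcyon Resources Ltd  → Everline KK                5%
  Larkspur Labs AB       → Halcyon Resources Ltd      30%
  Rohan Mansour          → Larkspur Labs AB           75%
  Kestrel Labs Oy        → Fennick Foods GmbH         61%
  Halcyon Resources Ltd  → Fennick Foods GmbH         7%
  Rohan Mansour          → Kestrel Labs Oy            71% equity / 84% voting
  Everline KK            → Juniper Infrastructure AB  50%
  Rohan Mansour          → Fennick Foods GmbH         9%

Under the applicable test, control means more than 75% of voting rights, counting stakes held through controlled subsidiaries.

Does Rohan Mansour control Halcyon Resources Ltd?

No

Rohan holds 84% of Kestrel, so Rohan controls Kestrel.
In Halcyon, Rohan's side holds only 59%, not > 75%.
So Rohan does not control Halcyon.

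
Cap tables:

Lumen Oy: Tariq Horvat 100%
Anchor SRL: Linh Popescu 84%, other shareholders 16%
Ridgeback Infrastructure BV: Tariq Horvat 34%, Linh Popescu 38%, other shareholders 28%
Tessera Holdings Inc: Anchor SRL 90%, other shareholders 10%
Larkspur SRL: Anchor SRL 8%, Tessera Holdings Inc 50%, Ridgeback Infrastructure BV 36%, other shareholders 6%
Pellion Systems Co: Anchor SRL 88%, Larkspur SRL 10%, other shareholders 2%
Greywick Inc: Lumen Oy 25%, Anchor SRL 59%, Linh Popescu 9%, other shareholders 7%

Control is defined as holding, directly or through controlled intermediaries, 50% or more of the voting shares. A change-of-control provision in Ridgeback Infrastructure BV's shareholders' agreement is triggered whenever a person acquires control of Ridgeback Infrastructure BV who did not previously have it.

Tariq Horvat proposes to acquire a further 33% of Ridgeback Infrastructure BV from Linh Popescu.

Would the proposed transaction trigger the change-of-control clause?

Yes

The purchase adds only to Tariq's holdings (Linh's stake shrinks), so Tariq is the only person who could newly come to control Ridgeback.
Tariq holds 100% of Lumen, so Tariq controls Lumen.
In Ridgeback, Tariq's side holds only 34%, not ≥ 50%.
So before the transaction, Tariq does not control Ridgeback.
After the purchase, Tariq's direct stake in Ridgeback rises to 34% + 33% = 67%, and Linh's stake falls to 5%.
Tariq holds 67% of Ridgeback, so Tariq controls Ridgeback.
Tariq did not control Ridgeback before and does after, so the clause is triggered.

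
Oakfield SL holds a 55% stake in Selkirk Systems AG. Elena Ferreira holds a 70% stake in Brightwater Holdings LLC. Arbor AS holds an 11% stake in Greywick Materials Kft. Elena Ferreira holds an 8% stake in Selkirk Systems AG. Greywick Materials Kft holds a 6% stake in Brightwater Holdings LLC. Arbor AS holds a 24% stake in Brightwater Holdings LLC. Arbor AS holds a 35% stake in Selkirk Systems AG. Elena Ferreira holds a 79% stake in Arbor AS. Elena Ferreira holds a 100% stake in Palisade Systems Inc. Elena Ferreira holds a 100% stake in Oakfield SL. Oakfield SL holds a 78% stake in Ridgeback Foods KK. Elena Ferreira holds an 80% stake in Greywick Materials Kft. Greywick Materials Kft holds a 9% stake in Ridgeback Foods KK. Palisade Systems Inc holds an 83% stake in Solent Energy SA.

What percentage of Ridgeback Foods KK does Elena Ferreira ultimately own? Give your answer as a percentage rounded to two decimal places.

Elena reaches Ridgeback along 3 paths.
Via Arbor → Greywick: 79% × 11% × 9% = 0.7821%.
Via Greywick: 80% × 9% = 7.2%.
Via Oakfield: 100% × 78% = 78%.
Total: 0.7821% + 7.2% + 78% = 85.9821%.
Rounded: 85.98%.

85.98%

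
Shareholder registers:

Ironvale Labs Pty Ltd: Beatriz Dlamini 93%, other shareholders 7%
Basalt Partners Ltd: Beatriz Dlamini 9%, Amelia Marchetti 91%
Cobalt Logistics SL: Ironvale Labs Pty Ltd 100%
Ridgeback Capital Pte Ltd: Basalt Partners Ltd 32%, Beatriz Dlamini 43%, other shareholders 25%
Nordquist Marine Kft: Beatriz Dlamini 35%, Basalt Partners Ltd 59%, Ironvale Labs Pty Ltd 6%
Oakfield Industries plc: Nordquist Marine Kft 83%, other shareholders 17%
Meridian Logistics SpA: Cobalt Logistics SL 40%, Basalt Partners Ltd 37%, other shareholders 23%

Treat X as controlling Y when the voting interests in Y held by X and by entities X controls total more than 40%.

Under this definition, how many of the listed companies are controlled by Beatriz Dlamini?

Beatriz holds 93% of Ironvale, so Beatriz controls Ironvale.
Ironvale holds 100% of Cobalt, so Beatriz controls Cobalt.
Beatriz holds 43% of Ridgeback, so Beatriz controls Ridgeback.
Beatriz and Ironvale together hold 35% + 6% = 41% of Nordquist, so Beatriz controls Nordquist.
Nordquist holds 83% of Oakfield, so Beatriz controls Oakfield.
No other company's threshold is met.
Beatriz controls 5 companies.

5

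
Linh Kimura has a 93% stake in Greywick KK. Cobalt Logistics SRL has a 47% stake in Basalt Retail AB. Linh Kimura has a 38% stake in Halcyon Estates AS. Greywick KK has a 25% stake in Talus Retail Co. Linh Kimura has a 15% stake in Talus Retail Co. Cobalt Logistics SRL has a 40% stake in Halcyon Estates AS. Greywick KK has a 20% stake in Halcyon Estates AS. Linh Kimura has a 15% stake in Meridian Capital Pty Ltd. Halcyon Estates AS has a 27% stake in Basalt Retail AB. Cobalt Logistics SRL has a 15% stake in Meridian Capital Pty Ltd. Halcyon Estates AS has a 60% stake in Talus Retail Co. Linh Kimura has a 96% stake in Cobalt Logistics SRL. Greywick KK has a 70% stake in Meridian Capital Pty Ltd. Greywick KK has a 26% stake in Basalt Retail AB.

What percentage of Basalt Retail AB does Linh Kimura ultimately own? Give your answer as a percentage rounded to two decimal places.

Linh reaches Basalt along 5 paths.
Via Cobalt: 96% × 47% = 45.12%.
Via Greywick → Halcyon: 93% × 20% × 27% = 5.022%.
Via Cobalt → Halcyon: 96% × 40% × 27% = 10.368%.
Via Halcyon: 38% × 27% = 10.26%.
Via Greywick: 93% × 26% = 24.18%.
Total: 45.12% + 5.022% + 10.368% + 10.26% + 24.18% = 94.95%.

94.95%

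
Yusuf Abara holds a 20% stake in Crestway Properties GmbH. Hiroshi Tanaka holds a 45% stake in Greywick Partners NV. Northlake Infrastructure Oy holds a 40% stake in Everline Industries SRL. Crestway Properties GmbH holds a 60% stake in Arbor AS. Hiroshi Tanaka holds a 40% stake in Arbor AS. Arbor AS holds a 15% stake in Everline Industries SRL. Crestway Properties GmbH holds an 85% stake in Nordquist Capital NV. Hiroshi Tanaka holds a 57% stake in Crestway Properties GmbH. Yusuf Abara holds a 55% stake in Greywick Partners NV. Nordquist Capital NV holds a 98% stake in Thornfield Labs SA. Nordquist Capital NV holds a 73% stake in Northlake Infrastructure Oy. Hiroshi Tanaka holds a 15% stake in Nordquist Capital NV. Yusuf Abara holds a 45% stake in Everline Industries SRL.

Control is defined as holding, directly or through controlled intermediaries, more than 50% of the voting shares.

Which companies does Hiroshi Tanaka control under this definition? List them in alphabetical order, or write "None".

Arbor AS, Crestway Properties GmbH, Everline Industries SRL, Nordquist Capital NV, Northlake Infrastructure Oy, Thornfield Labs SA

Hiroshi holds 57% of Crestway, so Hiroshi controls Crestway.
Hiroshi and Crestway together hold 40% + 60% = 100% of Arbor, so Hiroshi controls Arbor.
Hiroshi and Crestway together hold 15% + 85% = 100% of Nordquist, so Hiroshi controls Nordquist.
Nordquist holds 98% of Thornfield, so Hiroshi controls Thornfield.
Nordquist holds 73% of Northlake, so Hiroshi controls Northlake.
Northlake and Arbor together hold 40% + 15% = 55% of Everline, so Hiroshi controls Everline.
No other company's threshold is met.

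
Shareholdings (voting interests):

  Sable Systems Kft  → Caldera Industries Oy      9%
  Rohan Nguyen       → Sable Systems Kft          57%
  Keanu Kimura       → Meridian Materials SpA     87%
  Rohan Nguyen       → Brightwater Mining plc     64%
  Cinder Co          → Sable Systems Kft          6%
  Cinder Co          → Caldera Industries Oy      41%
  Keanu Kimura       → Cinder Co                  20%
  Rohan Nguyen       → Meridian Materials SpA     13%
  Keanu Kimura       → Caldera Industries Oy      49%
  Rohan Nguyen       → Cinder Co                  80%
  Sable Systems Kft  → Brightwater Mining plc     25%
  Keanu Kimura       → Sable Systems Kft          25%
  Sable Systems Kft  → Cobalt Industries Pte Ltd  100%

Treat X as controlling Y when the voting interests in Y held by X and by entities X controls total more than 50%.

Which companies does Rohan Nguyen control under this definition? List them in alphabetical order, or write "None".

Rohan holds 80% of Cinder, so Rohan controls Cinder.
Cinder and Rohan together hold 6% + 57% = 63% of Sable, so Rohan controls Sable.
Sable and Rohan together hold 25% + 64% = 89% of Brightwater, so Rohan controls Brightwater.
Sable holds 100% of Cobalt, so Rohan controls Cobalt.
No other company's threshold is met.

Brightwater Mining plc, Cinder Co, Cobalt Industries Pte Ltd, Sable Systems Kft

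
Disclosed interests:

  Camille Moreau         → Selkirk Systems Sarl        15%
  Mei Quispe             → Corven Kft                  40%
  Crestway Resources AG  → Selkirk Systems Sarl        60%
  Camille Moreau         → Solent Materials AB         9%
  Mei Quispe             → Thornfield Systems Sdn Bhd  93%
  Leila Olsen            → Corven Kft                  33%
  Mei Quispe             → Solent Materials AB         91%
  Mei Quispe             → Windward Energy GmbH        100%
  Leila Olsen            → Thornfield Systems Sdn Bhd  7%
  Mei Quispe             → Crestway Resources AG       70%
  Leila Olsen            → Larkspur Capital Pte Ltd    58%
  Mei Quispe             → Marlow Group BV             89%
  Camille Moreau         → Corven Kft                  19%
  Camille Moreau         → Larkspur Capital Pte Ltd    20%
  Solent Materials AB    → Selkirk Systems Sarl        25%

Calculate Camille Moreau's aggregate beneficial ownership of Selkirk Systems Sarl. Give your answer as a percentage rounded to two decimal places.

Camille reaches Selkirk along 2 paths.
Via Solent: 9% × 25% = 2.25%.
Direct stake: 15% = 15%.
Total: 2.25% + 15% = 17.25%.

17.25%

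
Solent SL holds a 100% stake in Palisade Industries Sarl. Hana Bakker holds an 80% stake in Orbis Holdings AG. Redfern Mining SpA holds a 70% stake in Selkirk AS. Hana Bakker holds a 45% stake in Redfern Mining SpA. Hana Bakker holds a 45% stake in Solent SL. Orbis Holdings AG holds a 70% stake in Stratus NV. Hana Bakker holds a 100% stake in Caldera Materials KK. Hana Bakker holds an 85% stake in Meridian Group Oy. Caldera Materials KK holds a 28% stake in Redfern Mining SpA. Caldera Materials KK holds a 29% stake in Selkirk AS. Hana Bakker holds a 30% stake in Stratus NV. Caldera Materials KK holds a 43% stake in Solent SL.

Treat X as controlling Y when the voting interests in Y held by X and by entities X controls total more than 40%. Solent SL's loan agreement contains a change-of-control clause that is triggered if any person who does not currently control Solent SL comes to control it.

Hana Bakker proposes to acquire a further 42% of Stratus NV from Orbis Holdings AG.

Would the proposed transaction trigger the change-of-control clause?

The purchase adds only to Hana's holdings (Orbis's stake shrinks), so Hana is the only person who could newly come to control Solent.
Hana holds 100% of Caldera, so Hana controls Caldera.
Caldera and Hana together hold 43% + 45% = 88% of Solent, so Hana controls Solent.
So Hana already controls Solent before the transaction.
After the purchase, Hana's direct stake in Stratus rises to 30% + 42% = 72%, and Orbis's stake falls to 28%.
Hana controlled Solent already, so this is not a new person acquiring control; every other person's position is unchanged or reduced.
No new person acquires control, so the clause is not triggered.

No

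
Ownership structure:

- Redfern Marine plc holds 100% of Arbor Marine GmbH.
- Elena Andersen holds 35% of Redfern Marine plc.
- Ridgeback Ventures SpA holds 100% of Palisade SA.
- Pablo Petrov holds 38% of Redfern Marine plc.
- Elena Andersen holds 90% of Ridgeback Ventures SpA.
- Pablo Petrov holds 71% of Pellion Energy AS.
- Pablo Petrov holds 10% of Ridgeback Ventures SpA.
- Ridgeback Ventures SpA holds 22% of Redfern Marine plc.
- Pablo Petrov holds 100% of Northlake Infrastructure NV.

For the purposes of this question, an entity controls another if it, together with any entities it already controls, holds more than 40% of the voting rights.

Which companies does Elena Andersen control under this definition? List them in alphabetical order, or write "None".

Elena holds 90% of Ridgeback, so Elena controls Ridgeback.
Elena and Ridgeback together hold 35% + 22% = 57% of Redfern, so Elena controls Redfern.
Ridgeback holds 100% of Palisade, so Elena controls Palisade.
Redfern holds 100% of Arbor, so Elena controls Arbor.
No other company's threshold is met.

Arbor Marine GmbH, Palisade SA, Redfern Marine plc, Ridgeback Ventures SpA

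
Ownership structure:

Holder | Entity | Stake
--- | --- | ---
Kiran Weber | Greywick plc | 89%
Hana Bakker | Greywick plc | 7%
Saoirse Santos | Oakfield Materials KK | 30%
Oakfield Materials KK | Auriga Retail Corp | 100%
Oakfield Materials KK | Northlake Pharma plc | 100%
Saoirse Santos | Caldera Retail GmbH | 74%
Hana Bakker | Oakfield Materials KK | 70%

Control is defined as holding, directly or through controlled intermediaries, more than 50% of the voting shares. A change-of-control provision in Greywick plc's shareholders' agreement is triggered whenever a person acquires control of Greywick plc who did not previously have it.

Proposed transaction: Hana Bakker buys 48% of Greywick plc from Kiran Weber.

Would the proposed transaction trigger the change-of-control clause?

The purchase adds only to Hana's holdings (Kiran's stake shrinks), so Hana is the only person who could newly come to control Greywick.
Hana holds 70% of Oakfield, so Hana controls Oakfield.
Oakfield holds 100% of Auriga, so Hana controls Auriga.
Oakfield holds 100% of Northlake, so Hana controls Northlake.
In Greywick, Hana's side holds only 7%, not > 50%.
So before the transaction, Hana does not control Greywick.
After the purchase, Hana's direct stake in Greywick rises to 7% + 48% = 55%, and Kiran's stake falls to 41%.
Hana holds 55% of Greywick, so Hana controls Greywick.
Hana did not control Greywick before and does after, so the clause is triggered.

Yes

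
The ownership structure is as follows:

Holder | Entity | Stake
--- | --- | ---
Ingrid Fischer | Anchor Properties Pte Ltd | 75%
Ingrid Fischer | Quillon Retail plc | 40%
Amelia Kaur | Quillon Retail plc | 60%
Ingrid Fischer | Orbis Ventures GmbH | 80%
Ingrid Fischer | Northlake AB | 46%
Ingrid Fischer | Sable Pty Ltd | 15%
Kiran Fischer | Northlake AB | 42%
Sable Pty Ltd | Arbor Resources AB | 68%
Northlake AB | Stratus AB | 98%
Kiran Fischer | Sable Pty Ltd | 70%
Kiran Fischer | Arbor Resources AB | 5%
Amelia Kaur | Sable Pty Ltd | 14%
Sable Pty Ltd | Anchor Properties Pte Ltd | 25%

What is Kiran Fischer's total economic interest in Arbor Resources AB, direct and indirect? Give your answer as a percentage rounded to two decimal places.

Kiran reaches Arbor along 2 paths.
Via Sable: 70% × 68% = 47.6%.
Direct stake: 5% = 5%.
Total: 47.6% + 5% = 52.6%.
Rounded: 52.60%.

52.60%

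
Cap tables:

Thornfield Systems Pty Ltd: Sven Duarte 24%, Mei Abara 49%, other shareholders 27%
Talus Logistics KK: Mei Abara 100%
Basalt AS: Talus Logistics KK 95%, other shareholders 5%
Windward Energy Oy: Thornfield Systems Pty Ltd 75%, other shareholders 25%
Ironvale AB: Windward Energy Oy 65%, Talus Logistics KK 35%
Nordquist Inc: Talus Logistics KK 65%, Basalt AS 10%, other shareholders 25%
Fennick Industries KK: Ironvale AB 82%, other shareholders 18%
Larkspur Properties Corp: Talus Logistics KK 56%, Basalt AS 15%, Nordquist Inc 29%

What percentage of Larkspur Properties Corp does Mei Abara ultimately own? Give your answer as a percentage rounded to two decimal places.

Mei reaches Larkspur along 4 paths.
Via Talus: 100% × 56% = 56%.
Via Talus → Basalt: 100% × 95% × 15% = 14.25%.
Via Talus → Nordquist: 100% × 65% × 29% = 18.85%.
Via Talus → Basalt → Nordquist: 100% × 95% × 10% × 29% = 2.755%.
Total: 56% + 14.25% + 18.85% + 2.755% = 91.855%.
Rounded: 91.86%.

91.86%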